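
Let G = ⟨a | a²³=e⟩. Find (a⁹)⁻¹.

The order of (a⁹) is 23 (smallest k with (a⁹)ᵏ = e), so (a⁹)⁻¹ = (a⁹)²² = a¹⁴.
Check: (a⁹) · (a¹⁴) → (a⁹) · a¹⁴ = e, giving e as required.

Answer: a¹⁴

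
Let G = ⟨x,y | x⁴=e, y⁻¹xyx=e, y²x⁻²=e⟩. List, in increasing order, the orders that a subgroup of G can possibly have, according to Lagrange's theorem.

|G| = 8 = 2³. By Lagrange's theorem the order of any subgroup divides 8; the divisors of 8 are 1, 2, 4, 8.

Answer: 1, 2, 4, 8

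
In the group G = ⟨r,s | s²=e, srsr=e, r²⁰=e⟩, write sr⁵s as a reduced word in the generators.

Multiply left to right, reducing at each step:
  s · r⁵ = r¹⁵s
  (r¹⁵s) · s = r¹⁵

Answer: r¹⁵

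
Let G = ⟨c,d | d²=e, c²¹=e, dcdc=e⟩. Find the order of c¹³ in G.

Compute successive powers until reaching e:
  (c¹³)¹ = c¹³, (c¹³)² = c⁵, (c¹³)³ = c¹⁸, (c¹³)⁴ = c¹⁰, (c¹³)⁵ = c², (c¹³)⁶ = c¹⁵, (c¹³)⁷ = c⁷, (c¹³)⁸ = c²⁰, (c¹³)⁹ = c¹², (c¹³)¹⁰ = c⁴, (c¹³)¹¹ = c¹⁷, (c¹³)¹² = c⁹, (c¹³)¹³ = c, (c¹³)¹⁴ = c¹⁴, (c¹³)¹⁵ = c⁶, (c¹³)¹⁶ = c¹⁹, (c¹³)¹⁷ = c¹¹, (c¹³)¹⁸ = c³, (c¹³)¹⁹ = c¹⁶, (c¹³)²⁰ = c⁸, (c¹³)²¹ = e.
The smallest positive k with (c¹³)ᵏ = e is 21.

Answer: 21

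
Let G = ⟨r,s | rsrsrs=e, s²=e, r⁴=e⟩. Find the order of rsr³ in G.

Compute successive powers until reaching e:
  (rsr³)¹ = rsr³, (rsr³)² = e.
The smallest positive k with (rsr³)ᵏ = e is 2.

Answer: 2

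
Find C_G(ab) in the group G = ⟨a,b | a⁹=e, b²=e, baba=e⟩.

⟨ab⟩ ⊆ C_G(ab) since powers of ab commute with ab; so |C_G(ab)| ≥ |⟨ab⟩| = 2.
By orbit–stabilizer, |C_G(ab)| = |G| / |conj. class of ab| = 18 / 9 = 2.
The 2 elements commuting with ab are {e, ab}.

Answer: {e, ab}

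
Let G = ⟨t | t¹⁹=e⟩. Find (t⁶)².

Compute successive powers of (t⁶), reducing at each step:
  (t⁶)²: (t⁶) · t⁶ = t¹²

Answer: t¹²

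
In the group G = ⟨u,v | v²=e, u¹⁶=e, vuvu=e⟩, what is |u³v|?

Compute successive powers until reaching e:
  (u³v)¹ = u³v, (u³v)² = e.
The smallest positive k with (u³v)ᵏ = e is 2.

Answer: 2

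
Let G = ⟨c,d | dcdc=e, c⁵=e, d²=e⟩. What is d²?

Compute successive powers of d, reducing at each step:
  d²: d · d = e

Answer: e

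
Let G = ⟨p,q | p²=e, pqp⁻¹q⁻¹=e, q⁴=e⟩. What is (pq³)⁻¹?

The order of (pq³) is 4 (smallest k with (pq³)ᵏ = e), so (pq³)⁻¹ = (pq³)³ = pq.
Check: (pq³) · (pq) → (pq³) · p = q³;   (q³) · q = e, giving e as required.

Answer: pq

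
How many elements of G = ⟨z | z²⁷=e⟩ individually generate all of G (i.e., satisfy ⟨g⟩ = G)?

G is cyclic of order 27. An element generates G iff its order is 27, and a cyclic group of order 27 has exactly φ(27) = 18 such elements.

Answer: 18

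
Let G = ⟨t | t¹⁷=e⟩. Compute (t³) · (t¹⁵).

Compute (t³) · (t¹⁵) by multiplying left to right and reducing via the relations at each step:
  (t³) · t¹⁵ = t

Answer: t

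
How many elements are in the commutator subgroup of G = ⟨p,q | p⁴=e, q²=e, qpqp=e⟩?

G' = [G, G] is generated by all commutators. The generator-pair commutators are: [p, q] = p².
The subgroup they normally generate is {e, p²}, of order 2.
Check: |G/G'| = 8/2 = 4 is the order of the abelianisation.

Answer: 2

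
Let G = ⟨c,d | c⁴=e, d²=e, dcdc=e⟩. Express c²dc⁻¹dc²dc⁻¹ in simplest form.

Multiply left to right, reducing at each step:
  (c²) · d = c²d
  (c²d) · c⁻¹ = c³d
  (c³d) · d = c³
  (c³) · c² = c
  c · d = cd
  (cd) · c⁻¹ = c²d

Answer: c²d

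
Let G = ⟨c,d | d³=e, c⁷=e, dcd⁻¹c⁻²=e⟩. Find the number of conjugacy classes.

The conjugacy classes (representative and size) are:
  [e] (size 1), [c²] (size 3), [c⁵] (size 3), [d] (size 7), [d²] (size 7).
Class equation: 1 + 3 + 3 + 7 + 7 = 21 = |G|. So G has 5 conjugacy classes.

Answer: 5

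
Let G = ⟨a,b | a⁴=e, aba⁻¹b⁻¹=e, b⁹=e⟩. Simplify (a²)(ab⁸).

Compute (a²) · (ab⁸) by multiplying left to right and reducing via the relations at each step:
  (a²) · a = a³
  (a³) · b⁸ = a³b⁸

Answer: a³b⁸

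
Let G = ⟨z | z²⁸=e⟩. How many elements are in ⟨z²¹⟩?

|⟨z²¹⟩| equals the order of z²¹. Compute successive powers until reaching e:
  (z²¹)¹ = z²¹, (z²¹)² = z¹⁴, (z²¹)³ = z⁷, (z²¹)⁴ = e.
The smallest positive k with (z²¹)ᵏ = e is 4, so |⟨z²¹⟩| = 4.

Answer: 4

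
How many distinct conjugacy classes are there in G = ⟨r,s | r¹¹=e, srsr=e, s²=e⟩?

The conjugacy classes (representative and size) are:
  [e] (size 1), [r¹⁰] (size 2), [r²] (size 2), [r³] (size 2), [r⁷] (size 2), [r⁶] (size 2), [r²s] (size 11).
Class equation: 1 + 2 + 2 + 2 + 2 + 2 + 11 = 22 = |G|. So G has 7 conjugacy classes.

Answer: 7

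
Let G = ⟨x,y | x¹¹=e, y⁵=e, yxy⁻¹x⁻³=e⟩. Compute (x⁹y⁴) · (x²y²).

Compute (x⁹y⁴) · (x²y²) by multiplying left to right and reducing via the relations at each step:
  (x⁹y⁴) · x² = x⁶y⁴
  (x⁶y⁴) · y² = x⁶y

Answer: x⁶y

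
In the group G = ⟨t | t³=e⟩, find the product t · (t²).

Compute t · (t²) by multiplying left to right and reducing via the relations at each step:
  t · t² = e

Answer: e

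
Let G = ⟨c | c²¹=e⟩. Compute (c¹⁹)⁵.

Compute successive powers of (c¹⁹), reducing at each step:
  (c¹⁹)²: (c¹⁹) · c¹⁹ = c¹⁷
  (c¹⁹)³: (c¹⁷) · c¹⁹ = c¹⁵
  (c¹⁹)⁴: (c¹⁵) · c¹⁹ = c¹³
  (c¹⁹)⁵: (c¹³) · c¹⁹ = c¹¹

Answer: c¹¹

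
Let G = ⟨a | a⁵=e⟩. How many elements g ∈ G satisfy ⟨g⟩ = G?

G is cyclic of order 5. An element generates G iff its order is 5, and a cyclic group of order 5 has exactly φ(5) = 4 such elements.

Answer: 4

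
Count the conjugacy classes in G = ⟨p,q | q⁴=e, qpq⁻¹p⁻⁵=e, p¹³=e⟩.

The conjugacy classes (representative and size) are:
  [e] (size 1), [p] (size 4), [p²] (size 4), [p⁹] (size 4), [p¹²q] (size 13), [p⁴q²] (size 13), [p¹²q³] (size 13).
Class equation: 1 + 4 + 4 + 4 + 13 + 13 + 13 = 52 = |G|. So G has 7 conjugacy classes.

Answer: 7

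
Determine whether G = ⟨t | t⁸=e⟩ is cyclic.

|G| = 8. The element t has order 8 (its powers give 8 distinct elements), so ⟨t⟩ = G and G is cyclic.

Answer: Yes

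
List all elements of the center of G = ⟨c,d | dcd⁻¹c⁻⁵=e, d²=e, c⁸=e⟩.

An element z ∈ Z(G) iff z commutes with every generator.
For example c² is central: (c²)·c = c³ = c·(c²); (c²)·d = c²d = d·(c²).
Whereas c ∉ Z(G) since c·d = cd ≠ c⁵d = d·c.
Checking each of the 16 elements this way gives Z(G) = {e, c², c⁴, c⁶}, of order 4.

Answer: {e, c², c⁴, c⁶}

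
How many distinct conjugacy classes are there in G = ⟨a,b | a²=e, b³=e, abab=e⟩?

The conjugacy classes (representative and size) are:
  [e] (size 1), [ab²] (size 3), [b²] (size 2).
Class equation: 1 + 3 + 2 = 6 = |G|. So G has 3 conjugacy classes.

Answer: 3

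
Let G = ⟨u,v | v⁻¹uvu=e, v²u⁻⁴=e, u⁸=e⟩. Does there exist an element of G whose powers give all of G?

Every cyclic group is abelian. But u·v = uv while v·u = u³v⁻¹, so u·v ≠ v·u and G is not abelian. Hence G is not cyclic.

Answer: No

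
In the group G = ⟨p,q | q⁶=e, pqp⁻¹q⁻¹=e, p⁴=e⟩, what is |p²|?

Compute successive powers until reaching e:
  (p²)¹ = p², (p²)² = e.
The smallest positive k with (p²)ᵏ = e is 2.

Answer: 2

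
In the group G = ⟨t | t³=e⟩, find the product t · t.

Compute t · t by multiplying left to right and reducing via the relations at each step:
  t · t = t²

Answer: t²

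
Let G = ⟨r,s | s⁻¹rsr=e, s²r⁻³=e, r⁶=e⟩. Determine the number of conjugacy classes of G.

The conjugacy classes (representative and size) are:
  [e] (size 1), [r] (size 2), [r²] (size 2), [r³] (size 1), [rs⁻¹] (size 3), [r²s⁻¹] (size 3).
Class equation: 1 + 2 + 2 + 1 + 3 + 3 = 12 = |G|. So G has 6 conjugacy classes.

Answer: 6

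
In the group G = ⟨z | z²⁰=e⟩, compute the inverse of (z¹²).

The order of (z¹²) is 5 (smallest k with (z¹²)ᵏ = e), so (z¹²)⁻¹ = (z¹²)⁴ = z⁸.
Check: (z¹²) · (z⁸) → (z¹²) · z⁸ = e, giving e as required.

Answer: z⁸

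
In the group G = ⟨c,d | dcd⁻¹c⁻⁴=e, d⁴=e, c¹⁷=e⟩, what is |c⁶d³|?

Compute successive powers until reaching e:
  (c⁶d³)¹ = c⁶d³, (c⁶d³)² = c¹⁶d², (c⁶d³)³ = c¹⁰d, (c⁶d³)⁴ = e.
The smallest positive k with (c⁶d³)ᵏ = e is 4.

Answer: 4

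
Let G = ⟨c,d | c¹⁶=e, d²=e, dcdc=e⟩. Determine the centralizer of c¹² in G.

⟨c¹²⟩ ⊆ C_G(c¹²) since powers of c¹² commute with c¹²; so |C_G(c¹²)| ≥ |⟨c¹²⟩| = 4.
By orbit–stabilizer, |C_G(c¹²)| = |G| / |conj. class of c¹²| = 32 / 2 = 16.
The 16 elements commuting with c¹² are {e, c, c², c³, c⁴, c⁵, c⁶, c⁷, c⁸, c⁹, c¹⁰, c¹¹, c¹², c¹³, c¹⁴, c¹⁵}.

Answer: {e, c, c², c³, c⁴, c⁵, c⁶, c⁷, c⁸, c⁹, c¹⁰, c¹¹, c¹², c¹³, c¹⁴, c¹⁵}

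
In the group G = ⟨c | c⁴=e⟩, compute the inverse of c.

The order of c is 4 (smallest k with cᵏ = e), so c⁻¹ = c³ = c³.
Check: c · (c³) → c · c³ = e, giving e as required.

Answer: c³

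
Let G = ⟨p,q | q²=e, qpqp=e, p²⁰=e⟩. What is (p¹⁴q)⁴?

Compute successive powers of (p¹⁴q), reducing at each step:
  (p¹⁴q)²: (p¹⁴q) · p¹⁴ = q;   q · q = e
  (p¹⁴q)³: e · p¹⁴ = p¹⁴;   (p¹⁴) · q = p¹⁴q
  (p¹⁴q)⁴: (p¹⁴q) · p¹⁴ = q;   q · q = e

Answer: e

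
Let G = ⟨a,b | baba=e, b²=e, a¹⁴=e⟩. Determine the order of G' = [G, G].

G' = [G, G] is generated by all commutators. The generator-pair commutators are: [a, b] = a².
The subgroup they normally generate is {e, a², a⁴, a⁶, a⁸, a¹⁰, a¹²}, of order 7.
Check: |G/G'| = 28/7 = 4 is the order of the abelianisation.

Answer: 7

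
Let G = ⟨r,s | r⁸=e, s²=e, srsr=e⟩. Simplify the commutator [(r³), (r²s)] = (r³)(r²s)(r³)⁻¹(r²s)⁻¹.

[(r³), (r²s)] = (r³)·(r²s)·(r³)⁻¹·(r²s)⁻¹.
  (r³) · (r²s) = r⁵s
  (r⁵s) · (r⁵) = s
  s · (r²s) = r⁶

Answer: r⁶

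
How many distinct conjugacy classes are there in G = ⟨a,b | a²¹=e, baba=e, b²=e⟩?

The conjugacy classes (representative and size) are:
  [e] (size 1), [a²⁰] (size 2), [a²] (size 2), [a³] (size 2), [a¹⁷] (size 2), [a⁵] (size 2), [a⁶] (size 2), [a⁷] (size 2), [a⁸] (size 2), [a⁹] (size 2), [a¹⁰] (size 2), [b] (size 21).
Class equation: 1 + 2 + 2 + 2 + 2 + 2 + 2 + 2 + 2 + 2 + 2 + 21 = 42 = |G|. So G has 12 conjugacy classes.

Answer: 12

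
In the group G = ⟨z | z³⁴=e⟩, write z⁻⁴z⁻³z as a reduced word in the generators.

Multiply left to right, reducing at each step:
  (z³⁰) · z⁻³ = z²⁷
  (z²⁷) · z = z²⁸

Answer: z²⁸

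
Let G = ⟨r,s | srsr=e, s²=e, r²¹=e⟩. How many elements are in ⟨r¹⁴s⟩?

|⟨r¹⁴s⟩| equals the order of r¹⁴s. Compute successive powers until reaching e:
  (r¹⁴s)¹ = r¹⁴s, (r¹⁴s)² = e.
The smallest positive k with (r¹⁴s)ᵏ = e is 2, so |⟨r¹⁴s⟩| = 2.

Answer: 2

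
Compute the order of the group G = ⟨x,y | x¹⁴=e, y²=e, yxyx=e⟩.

Enumerate words in the generators, reducing via the relations: the distinct elements are
  {e, x, y, xy, x², x³, x⁴, x⁵, x⁶, x⁷, x⁸, x⁹, x²y, x³y, x¹², x¹³, x¹¹, x¹⁰, x⁴y, x⁵y, x⁶y, x⁷y, x⁸y, x⁹y, x¹²y, x¹³y, x¹¹y, x¹⁰y}.
No further products give new elements, so |G| = 28.

Answer: 28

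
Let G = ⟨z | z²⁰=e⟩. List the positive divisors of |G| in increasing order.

|G| = 20 = 2² · 5. By Lagrange's theorem the order of any subgroup divides 20; the divisors of 20 are 1, 2, 4, 5, 10, 20.

Answer: 1, 2, 4, 5, 10, 20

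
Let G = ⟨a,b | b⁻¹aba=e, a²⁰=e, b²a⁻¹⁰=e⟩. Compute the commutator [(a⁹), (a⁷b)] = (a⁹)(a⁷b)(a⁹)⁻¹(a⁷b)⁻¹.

[(a⁹), (a⁷b)] = (a⁹)·(a⁷b)·(a⁹)⁻¹·(a⁷b)⁻¹.
  (a⁹) · (a⁷b) = a⁶b⁻¹
  (a⁶b⁻¹) · (a¹¹) = a⁵b
  (a⁵b) · (a⁷b⁻¹) = a¹⁸

Answer: a¹⁸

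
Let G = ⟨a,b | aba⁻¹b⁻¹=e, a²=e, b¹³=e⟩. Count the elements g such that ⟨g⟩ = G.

G is cyclic of order 26. An element generates G iff its order is 26, and a cyclic group of order 26 has exactly φ(26) = 12 such elements.

Answer: 12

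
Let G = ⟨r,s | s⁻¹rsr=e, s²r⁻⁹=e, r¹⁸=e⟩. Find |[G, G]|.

G' = [G, G] is generated by all commutators. The generator-pair commutators are: [r, s] = r².
The subgroup they normally generate is {e, r², r⁴, r⁶, r⁸, r¹⁰, r¹², r¹⁴, r¹⁶}, of order 9.
Check: |G/G'| = 36/9 = 4 is the order of the abelianisation.

Answer: 9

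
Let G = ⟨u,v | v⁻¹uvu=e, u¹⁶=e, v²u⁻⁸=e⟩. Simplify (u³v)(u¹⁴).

Compute (u³v) · (u¹⁴) by multiplying left to right and reducing via the relations at each step:
  (u³v) · u¹⁴ = u⁵v

Answer: u⁵v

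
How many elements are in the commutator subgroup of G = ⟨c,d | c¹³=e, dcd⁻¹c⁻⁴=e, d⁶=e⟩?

G' = [G, G] is generated by all commutators. The generator-pair commutators are: [c, d] = c¹⁰.
The subgroup they normally generate is {e, c, c², c³, c⁴, c⁵, c⁶, c⁷, c⁸, c⁹, c¹⁰, c¹¹, c¹²}, of order 13.
Check: |G/G'| = 78/13 = 6 is the order of the abelianisation.

Answer: 13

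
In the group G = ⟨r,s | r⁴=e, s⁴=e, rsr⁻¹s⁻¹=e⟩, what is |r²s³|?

Compute successive powers until reaching e:
  (r²s³)¹ = r²s³, (r²s³)² = s², (r²s³)³ = r²s, (r²s³)⁴ = e.
The smallest positive k with (r²s³)ᵏ = e is 4.

Answer: 4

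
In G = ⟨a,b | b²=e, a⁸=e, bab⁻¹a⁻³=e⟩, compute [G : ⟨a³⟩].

First find ord(a³) by computing successive powers:
  (a³)¹ = a³, (a³)² = a⁶, (a³)³ = a, (a³)⁴ = a⁴, (a³)⁵ = a⁷, (a³)⁶ = a², (a³)⁷ = a⁵, (a³)⁸ = e.
So |⟨a³⟩| = ord(a³) = 8. With |G| = 16, by Lagrange [G : ⟨a³⟩] = 16/8 = 2.

Answer: 2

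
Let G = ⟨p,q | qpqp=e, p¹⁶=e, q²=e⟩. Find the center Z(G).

An element z ∈ Z(G) iff z commutes with every generator.
For example p⁸ is central: (p⁸)·p = p⁹ = p·(p⁸); (p⁸)·q = p⁸q = q·(p⁸).
Whereas p ∉ Z(G) since p·q = pq ≠ p¹⁵q = q·p.
Checking each of the 32 elements this way gives Z(G) = {e, p⁸}, of order 2.

Answer: {e, p⁸}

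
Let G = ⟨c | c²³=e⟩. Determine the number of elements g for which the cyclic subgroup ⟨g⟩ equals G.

G is cyclic of order 23. An element generates G iff its order is 23, and a cyclic group of order 23 has exactly φ(23) = 22 such elements.

Answer: 22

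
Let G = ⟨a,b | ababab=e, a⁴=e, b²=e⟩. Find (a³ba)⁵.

Compute successive powers of (a³ba), reducing at each step:
  (a³ba)²: (a³ba) · a³ = a³b;   (a³b) · b = a³;   (a³) · a = e
  (a³ba)³: e · a³ = a³;   (a³) · b = a³b;   (a³b) · a = a³ba
  (a³ba)⁴: (a³ba) · a³ = a³b;   (a³b) · b = a³;   (a³) · a = e
  (a³ba)⁵: e · a³ = a³;   (a³) · b = a³b;   (a³b) · a = a³ba

Answer: a³ba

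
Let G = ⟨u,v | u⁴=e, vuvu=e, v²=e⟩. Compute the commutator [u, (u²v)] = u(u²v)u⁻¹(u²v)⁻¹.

[u, (u²v)] = u·(u²v)·u⁻¹·(u²v)⁻¹.
  u · (u²v) = u³v
  (u³v) · (u³) = v
  v · (u²v) = u²

Answer: u²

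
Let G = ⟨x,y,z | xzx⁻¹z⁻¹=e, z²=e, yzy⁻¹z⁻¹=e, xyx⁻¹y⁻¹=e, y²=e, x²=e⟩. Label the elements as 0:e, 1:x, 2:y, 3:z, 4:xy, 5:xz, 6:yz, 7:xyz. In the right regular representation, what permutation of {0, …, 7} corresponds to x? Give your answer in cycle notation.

(0 1)(2 4)(3 5)(6 7)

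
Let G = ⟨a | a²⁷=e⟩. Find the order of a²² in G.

Compute successive powers until reaching e:
  (a²²)¹ = a²², (a²²)² = a¹⁷, (a²²)³ = a¹², (a²²)⁴ = a⁷, (a²²)⁵ = a², (a²²)⁶ = a²⁴, (a²²)⁷ = a¹⁹, (a²²)⁸ = a¹⁴, (a²²)⁹ = a⁹, (a²²)¹⁰ = a⁴, (a²²)¹¹ = a²⁶, (a²²)¹² = a²¹, (a²²)¹³ = a¹⁶, (a²²)¹⁴ = a¹¹, (a²²)¹⁵ = a⁶, (a²²)¹⁶ = a, (a²²)¹⁷ = a²³, (a²²)¹⁸ = a¹⁸, (a²²)¹⁹ = a¹³, (a²²)²⁰ = a⁸, (a²²)²¹ = a³, (a²²)²² = a²⁵, (a²²)²³ = a²⁰, (a²²)²⁴ = a¹⁵, (a²²)²⁵ = a¹⁰, (a²²)²⁶ = a⁵, (a²²)²⁷ = e.
The smallest positive k with (a²²)ᵏ = e is 27.

Answer: 27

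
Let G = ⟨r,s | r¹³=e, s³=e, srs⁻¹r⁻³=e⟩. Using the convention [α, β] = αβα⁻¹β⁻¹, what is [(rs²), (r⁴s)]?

[(rs²), (r⁴s)] = (rs²)·(r⁴s)·(rs²)⁻¹·(r⁴s)⁻¹.
  (rs²) · (r⁴s) = r¹¹
  (r¹¹) · (r¹⁰s) = r⁸s
  (r⁸s) · (r³s²) = r⁴

Answer: r⁴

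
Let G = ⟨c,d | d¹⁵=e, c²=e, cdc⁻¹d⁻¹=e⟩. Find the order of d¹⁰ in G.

Compute successive powers until reaching e:
  (d¹⁰)¹ = d¹⁰, (d¹⁰)² = d⁵, (d¹⁰)³ = e.
The smallest positive k with (d¹⁰)ᵏ = e is 3.

Answer: 3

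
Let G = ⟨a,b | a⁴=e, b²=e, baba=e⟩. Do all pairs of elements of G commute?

a·b = ab but b·a = a³b, so a·b ≠ b·a and G is not abelian.

Answer: No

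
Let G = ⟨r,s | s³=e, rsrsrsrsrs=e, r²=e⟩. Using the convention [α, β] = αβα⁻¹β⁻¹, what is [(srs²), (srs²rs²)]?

[(srs²), (srs²rs²)] = (srs²)·(srs²rs²)·(srs²)⁻¹·(srs²rs²)⁻¹.
  (srs²) · (srs²rs²) = rs²
  (rs²) · (srs²) = s²
  (s²) · (srsrs²) = rsrs²

Answer: rsrs²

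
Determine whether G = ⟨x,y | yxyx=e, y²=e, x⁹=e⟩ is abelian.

x·y = xy but y·x = x⁸y, so x·y ≠ y·x and G is not abelian.

Answer: No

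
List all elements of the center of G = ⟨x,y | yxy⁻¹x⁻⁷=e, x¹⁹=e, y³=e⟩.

An element z ∈ Z(G) iff z commutes with every generator.
For example e is central: e·x = x = x·e; e·y = y = y·e.
Whereas x ∉ Z(G) since x·y = xy ≠ x⁷y = y·x.
Checking each of the 57 elements this way gives Z(G) = {e}, of order 1.

Answer: {e}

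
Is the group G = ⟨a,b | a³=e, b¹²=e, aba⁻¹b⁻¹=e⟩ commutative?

Each pair of generators commutes: a·b = ab = b·a. Since the generators pairwise commute, every element of G commutes with every other, so G is abelian.

Answer: Yes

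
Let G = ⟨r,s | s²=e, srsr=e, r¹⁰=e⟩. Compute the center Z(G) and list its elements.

An element z ∈ Z(G) iff z commutes with every generator.
For example r⁵ is central: (r⁵)·r = r⁶ = r·(r⁵); (r⁵)·s = r⁵s = s·(r⁵).
Whereas r ∉ Z(G) since r·s = rs ≠ r⁹s = s·r.
Checking each of the 20 elements this way gives Z(G) = {e, r⁵}, of order 2.

Answer: {e, r⁵}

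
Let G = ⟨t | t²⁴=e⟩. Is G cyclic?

|G| = 24. The element t has order 24 (its powers give 24 distinct elements), so ⟨t⟩ = G and G is cyclic.

Answer: Yes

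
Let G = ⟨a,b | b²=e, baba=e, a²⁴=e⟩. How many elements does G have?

Enumerate words in the generators, reducing via the relations: the distinct elements are
  {a, b, e, ab, a², a³, a⁴, a⁵, a⁶, a⁷, a⁸, a⁹, a²b, a²², a²³, a²¹, a²⁰, a³b, a¹², a¹³, a¹¹, a¹⁰, a¹⁴, a¹⁵, a¹⁶, a¹⁷, a¹⁸, a¹⁹, a⁴b, a⁵b, a⁶b, a⁷b, a⁸b, a⁹b, a²²b, a²³b, a²¹b, a²⁰b, a¹²b, a¹³b, a¹¹b, a¹⁰b, a¹⁴b, a¹⁵b, a¹⁶b, a¹⁷b, a¹⁸b, a¹⁹b}.
No further products give new elements, so |G| = 48.

Answer: 48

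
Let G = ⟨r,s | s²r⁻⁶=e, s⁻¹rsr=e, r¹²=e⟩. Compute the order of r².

Compute successive powers until reaching e:
  (r²)¹ = r², (r²)² = r⁴, (r²)³ = r⁶, (r²)⁴ = r⁸, (r²)⁵ = r¹⁰, (r²)⁶ = e.
The smallest positive k with (r²)ᵏ = e is 6.

Answer: 6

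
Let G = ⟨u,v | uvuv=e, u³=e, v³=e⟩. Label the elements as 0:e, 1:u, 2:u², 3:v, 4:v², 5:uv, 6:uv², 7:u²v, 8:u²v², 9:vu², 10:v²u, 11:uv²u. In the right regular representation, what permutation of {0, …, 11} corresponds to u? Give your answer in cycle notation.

(0 1 2)(3 8 9)(4 10 5)(6 11 7)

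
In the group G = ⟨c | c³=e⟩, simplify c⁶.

Compute successive powers of c, reducing at each step:
  c²: c · c = c²
  c³: (c²) · c = e
  c⁴: e · c = c
  c⁵: c · c = c²
  c⁶: (c²) · c = e

Answer: e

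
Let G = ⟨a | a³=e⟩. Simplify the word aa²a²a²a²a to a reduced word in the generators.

Multiply left to right, reducing at each step:
  a · a² = e
  e · a² = a²
  (a²) · a² = a
  a · a² = e
  e · a = a

Answer: a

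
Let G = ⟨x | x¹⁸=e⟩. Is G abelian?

G has a single generator, so G is cyclic and hence abelian.

Answer: Yes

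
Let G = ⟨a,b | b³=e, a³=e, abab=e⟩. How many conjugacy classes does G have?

The conjugacy classes (representative and size) are:
  [e] (size 1), [ba²] (size 4), [b²a] (size 4), [a²b²] (size 3).
Class equation: 1 + 4 + 4 + 3 = 12 = |G|. So G has 4 conjugacy classes.

Answer: 4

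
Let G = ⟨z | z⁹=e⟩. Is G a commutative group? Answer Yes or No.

G has a single generator, so G is cyclic and hence abelian.

Answer: Yes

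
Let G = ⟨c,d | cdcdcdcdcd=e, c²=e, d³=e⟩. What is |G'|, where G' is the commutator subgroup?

G' = [G, G] is generated by all commutators. The generator-pair commutators are: [c, d] = cdcd².
The subgroup they normally generate is {e, c, d, d², cd, cdc, cdcd, cdcdc, d²cd²c, d²cd², d²c, cd², dc, dcd, dcdc, cd²cd²c, cd²cd², cd²c, d²cd, d²cdc, d²cdcd, dcd²cd², dcd²c, dcd², cdcd², cd²cd, cd²cdc, cd²cdcd, cdcd²cd², cdcd²c, d²cd²cd, cdcd²cd, cdcd²cdc, cdcd²cdcd, d²cd²cdcd², d²cd²cdc, d²cd²cdcd, d²cdcd²cd², d²cdcd²c, d²cdcd², dcdcd², dcd²cd, dcd²cdc, dcd²cdcd, dcdcd²cd², dcdcd²c, dcdcd²cd, cd²cdcd²cd², cd²cdcd²c, cd²cdcd², d²cdcd²cd, d²cdcd²cdc, dcd²cdcd²c, dcd²cdcd², cd²cdcd²cd, cd²cdcd²cdc, cdcd²cdcd²c, cdcd²cdcd², cdcd²cdcd²cd, dcd²cdcd²cd}, of order 60.
Check: |G/G'| = 60/60 = 1 is the order of the abelianisation.

Answer: 60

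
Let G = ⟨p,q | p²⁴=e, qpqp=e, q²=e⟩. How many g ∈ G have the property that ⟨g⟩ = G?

⟨g⟩ = G would require ord(g) = |G| = 48, but the maximum element order in G is 24 < 48. So G is not cyclic and no single element generates it: the count is 0.

Answer: 0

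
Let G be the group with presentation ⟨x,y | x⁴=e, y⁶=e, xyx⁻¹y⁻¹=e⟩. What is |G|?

Enumerate words in the generators, reducing via the relations: the distinct elements are
  {e, x, y, xy, x², x³, y², y³, y⁴, y⁵, xy², xy³, xy⁴, xy⁵, x²y, x³y, x²y², x²y³, x²y⁴, x²y⁵, x³y², x³y³, x³y⁴, x³y⁵}.
No further products give new elements, so |G| = 24.

Answer: 24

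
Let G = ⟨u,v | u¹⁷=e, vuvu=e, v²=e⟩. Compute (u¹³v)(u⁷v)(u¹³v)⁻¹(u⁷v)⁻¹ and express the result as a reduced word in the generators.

[(u¹³v), (u⁷v)] = (u¹³v)·(u⁷v)·(u¹³v)⁻¹·(u⁷v)⁻¹.
  (u¹³v) · (u⁷v) = u⁶
  (u⁶) · (u¹³v) = u²v
  (u²v) · (u⁷v) = u¹²

Answer: u¹²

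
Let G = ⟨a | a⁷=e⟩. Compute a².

Compute successive powers of a, reducing at each step:
  a²: a · a = a²

Answer: a²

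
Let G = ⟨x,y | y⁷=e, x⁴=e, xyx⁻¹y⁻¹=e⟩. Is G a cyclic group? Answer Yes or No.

|G| = 28. The element xy has order 28 (its powers give 28 distinct elements), so ⟨xy⟩ = G and G is cyclic.

Answer: Yes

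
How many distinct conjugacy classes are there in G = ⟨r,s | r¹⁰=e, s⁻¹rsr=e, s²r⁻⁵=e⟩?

The conjugacy classes (representative and size) are:
  [e] (size 1), [r] (size 2), [r⁸] (size 2), [r⁷] (size 2), [r⁴] (size 2), [r⁵] (size 1), [r⁴s] (size 5), [r²s⁻¹] (size 5).
Class equation: 1 + 2 + 2 + 2 + 2 + 1 + 5 + 5 = 20 = |G|. So G has 8 conjugacy classes.

Answer: 8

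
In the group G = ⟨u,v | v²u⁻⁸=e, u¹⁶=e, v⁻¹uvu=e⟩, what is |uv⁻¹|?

Compute successive powers until reaching e:
  (uv⁻¹)¹ = uv⁻¹, (uv⁻¹)² = u⁸, (uv⁻¹)³ = uv, (uv⁻¹)⁴ = e.
The smallest positive k with (uv⁻¹)ᵏ = e is 4.

Answer: 4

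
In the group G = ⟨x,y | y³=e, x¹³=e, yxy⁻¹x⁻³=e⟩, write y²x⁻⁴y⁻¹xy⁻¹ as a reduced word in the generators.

Multiply left to right, reducing at each step:
  (y²) · x⁻⁴ = x³y²
  (x³y²) · y⁻¹ = x³y
  (x³y) · x = x⁶y
  (x⁶y) · y⁻¹ = x⁶

Answer: x⁶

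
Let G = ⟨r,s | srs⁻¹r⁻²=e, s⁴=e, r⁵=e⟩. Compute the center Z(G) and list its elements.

An element z ∈ Z(G) iff z commutes with every generator.
For example e is central: e·r = r = r·e; e·s = s = s·e.
Whereas r ∉ Z(G) since r·s = rs ≠ r²s = s·r.
Checking each of the 20 elements this way gives Z(G) = {e}, of order 1.

Answer: {e}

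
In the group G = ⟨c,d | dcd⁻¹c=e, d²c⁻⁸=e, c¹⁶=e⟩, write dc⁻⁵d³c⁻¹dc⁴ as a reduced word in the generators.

Multiply left to right, reducing at each step:
  d · c⁻⁵ = c⁵d
  (c⁵d) · d³ = c⁵
  (c⁵) · c⁻¹ = c⁴
  (c⁴) · d = c⁴d
  (c⁴d) · c⁴ = d

Answer: d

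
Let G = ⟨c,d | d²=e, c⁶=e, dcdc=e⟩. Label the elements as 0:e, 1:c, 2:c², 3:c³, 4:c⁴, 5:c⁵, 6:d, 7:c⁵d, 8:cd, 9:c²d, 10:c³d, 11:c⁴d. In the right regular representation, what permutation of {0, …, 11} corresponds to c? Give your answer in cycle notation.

(0 1 2 3 4 5)(6 7 11 10 9 8)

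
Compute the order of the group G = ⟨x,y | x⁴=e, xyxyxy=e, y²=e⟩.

Enumerate words in the generators, reducing via the relations: the distinct elements are
  {e, x, y, xy, x², x³, yx, xyx, x²y, x³y, yx², yx³, xyx², xyx³, x²yx, x³yx, yx²y, xyx²y, x²yx², x²yx³, x³yx², x³yx³, x²yx²y, x³yx²y}.
No further products give new elements, so |G| = 24.

Answer: 24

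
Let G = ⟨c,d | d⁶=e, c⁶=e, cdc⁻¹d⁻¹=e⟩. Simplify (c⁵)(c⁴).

Compute (c⁵) · (c⁴) by multiplying left to right and reducing via the relations at each step:
  (c⁵) · c⁴ = c³

Answer: c³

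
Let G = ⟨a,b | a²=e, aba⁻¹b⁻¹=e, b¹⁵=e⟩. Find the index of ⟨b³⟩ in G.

First find ord(b³) by computing successive powers:
  (b³)¹ = b³, (b³)² = b⁶, (b³)³ = b⁹, (b³)⁴ = b¹², (b³)⁵ = e.
So |⟨b³⟩| = ord(b³) = 5. With |G| = 30, by Lagrange [G : ⟨b³⟩] = 30/5 = 6.

Answer: 6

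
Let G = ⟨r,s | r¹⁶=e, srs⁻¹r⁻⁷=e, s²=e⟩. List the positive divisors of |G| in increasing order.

|G| = 32 = 2⁵. By Lagrange's theorem the order of any subgroup divides 32; the divisors of 32 are 1, 2, 4, 8, 16, 32.

Answer: 1, 2, 4, 8, 16, 32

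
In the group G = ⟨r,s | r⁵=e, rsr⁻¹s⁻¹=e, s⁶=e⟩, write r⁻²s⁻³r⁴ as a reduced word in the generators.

Multiply left to right, reducing at each step:
  (r³) · s⁻³ = r³s³
  (r³s³) · r⁴ = r²s³

Answer: r²s³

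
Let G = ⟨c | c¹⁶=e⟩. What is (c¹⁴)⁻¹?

The order of (c¹⁴) is 8 (smallest k with (c¹⁴)ᵏ = e), so (c¹⁴)⁻¹ = (c¹⁴)⁷ = c².
Check: (c¹⁴) · (c²) → (c¹⁴) · c² = e, giving e as required.

Answer: c²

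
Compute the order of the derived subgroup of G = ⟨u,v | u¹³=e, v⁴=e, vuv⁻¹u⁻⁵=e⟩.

G' = [G, G] is generated by all commutators. The generator-pair commutators are: [u, v] = u⁹.
The subgroup they normally generate is {e, u, u², u³, u⁴, u⁵, u⁶, u⁷, u⁸, u⁹, u¹⁰, u¹¹, u¹²}, of order 13.
Check: |G/G'| = 52/13 = 4 is the order of the abelianisation.

Answer: 13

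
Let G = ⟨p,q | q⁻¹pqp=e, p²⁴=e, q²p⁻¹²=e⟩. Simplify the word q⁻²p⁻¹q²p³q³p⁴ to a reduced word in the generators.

Multiply left to right, reducing at each step:
  (p¹²) · p⁻¹ = p¹¹
  (p¹¹) · q² = p²³
  (p²³) · p³ = p²
  (p²) · q³ = p²q⁻¹
  (p²q⁻¹) · p⁴ = p¹⁰q

Answer: p¹⁰q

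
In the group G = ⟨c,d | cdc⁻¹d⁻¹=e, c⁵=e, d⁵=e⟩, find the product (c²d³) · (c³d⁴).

Compute (c²d³) · (c³d⁴) by multiplying left to right and reducing via the relations at each step:
  (c²d³) · c³ = d³
  (d³) · d⁴ = d²

Answer: d²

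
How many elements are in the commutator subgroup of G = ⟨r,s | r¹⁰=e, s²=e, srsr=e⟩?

G' = [G, G] is generated by all commutators. The generator-pair commutators are: [r, s] = r².
The subgroup they normally generate is {e, r², r⁴, r⁶, r⁸}, of order 5.
Check: |G/G'| = 20/5 = 4 is the order of the abelianisation.

Answer: 5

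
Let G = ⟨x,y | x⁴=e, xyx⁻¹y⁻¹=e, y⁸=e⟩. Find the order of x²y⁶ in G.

Compute successive powers until reaching e:
  (x²y⁶)¹ = x²y⁶, (x²y⁶)² = y⁴, (x²y⁶)³ = x²y², (x²y⁶)⁴ = e.
The smallest positive k with (x²y⁶)ᵏ = e is 4.

Answer: 4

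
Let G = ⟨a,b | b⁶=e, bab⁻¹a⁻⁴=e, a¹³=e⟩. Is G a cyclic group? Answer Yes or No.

Every cyclic group is abelian. But a·b = ab while b·a = a⁴b, so a·b ≠ b·a and G is not abelian. Hence G is not cyclic.

Answer: No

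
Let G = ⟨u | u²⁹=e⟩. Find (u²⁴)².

Compute successive powers of (u²⁴), reducing at each step:
  (u²⁴)²: (u²⁴) · u²⁴ = u¹⁹

Answer: u¹⁹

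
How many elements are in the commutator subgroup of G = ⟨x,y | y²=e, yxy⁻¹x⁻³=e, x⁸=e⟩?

G' = [G, G] is generated by all commutators. The generator-pair commutators are: [x, y] = x⁶.
The subgroup they normally generate is {e, x², x⁴, x⁶}, of order 4.
Check: |G/G'| = 16/4 = 4 is the order of the abelianisation.

Answer: 4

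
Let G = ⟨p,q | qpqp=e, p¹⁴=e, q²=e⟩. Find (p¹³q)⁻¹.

The order of (p¹³q) is 2 (smallest k with (p¹³q)ᵏ = e), so (p¹³q)⁻¹ = (p¹³q)¹ = p¹³q.
Check: (p¹³q) · (p¹³q) → (p¹³q) · p¹³ = q;   q · q = e, giving e as required.

Answer: p¹³q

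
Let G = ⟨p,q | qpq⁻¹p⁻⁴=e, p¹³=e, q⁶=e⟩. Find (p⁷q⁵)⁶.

Compute successive powers of (p⁷q⁵), reducing at each step:
  (p⁷q⁵)²: (p⁷q⁵) · p⁷ = p¹²q⁵;   (p¹²q⁵) · q⁵ = p¹²q⁴
  (p⁷q⁵)³: (p¹²q⁴) · p⁷ = p¹⁰q⁴;   (p¹⁰q⁴) · q⁵ = p¹⁰q³
  (p⁷q⁵)⁴: (p¹⁰q³) · p⁷ = p³q³;   (p³q³) · q⁵ = p³q²
  (p⁷q⁵)⁵: (p³q²) · p⁷ = p¹¹q²;   (p¹¹q²) · q⁵ = p¹¹q
  (p⁷q⁵)⁶: (p¹¹q) · p⁷ = q;   q · q⁵ = e

Answer: e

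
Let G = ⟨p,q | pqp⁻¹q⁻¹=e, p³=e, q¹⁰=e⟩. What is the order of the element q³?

Compute successive powers until reaching e:
  (q³)¹ = q³, (q³)² = q⁶, (q³)³ = q⁹, (q³)⁴ = q², (q³)⁵ = q⁵, (q³)⁶ = q⁸, (q³)⁷ = q, (q³)⁸ = q⁴, (q³)⁹ = q⁷, (q³)¹⁰ = e.
The smallest positive k with (q³)ᵏ = e is 10.

Answer: 10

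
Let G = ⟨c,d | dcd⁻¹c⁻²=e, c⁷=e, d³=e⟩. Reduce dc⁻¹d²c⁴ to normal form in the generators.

Multiply left to right, reducing at each step:
  d · c⁻¹ = c⁵d
  (c⁵d) · d² = c⁵
  (c⁵) · c⁴ = c²

Answer: c²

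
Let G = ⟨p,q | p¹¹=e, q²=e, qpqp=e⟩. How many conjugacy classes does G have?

The conjugacy classes (representative and size) are:
  [e] (size 1), [p¹⁰] (size 2), [p²] (size 2), [p³] (size 2), [p⁷] (size 2), [p⁶] (size 2), [p²q] (size 11).
Class equation: 1 + 2 + 2 + 2 + 2 + 2 + 11 = 22 = |G|. So G has 7 conjugacy classes.

Answer: 7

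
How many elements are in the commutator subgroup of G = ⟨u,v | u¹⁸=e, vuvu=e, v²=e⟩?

G' = [G, G] is generated by all commutators. The generator-pair commutators are: [u, v] = u².
The subgroup they normally generate is {e, u², u⁴, u⁶, u⁸, u¹⁰, u¹², u¹⁴, u¹⁶}, of order 9.
Check: |G/G'| = 36/9 = 4 is the order of the abelianisation.

Answer: 9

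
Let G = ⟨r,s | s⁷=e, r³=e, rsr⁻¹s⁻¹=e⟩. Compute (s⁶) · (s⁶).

Compute (s⁶) · (s⁶) by multiplying left to right and reducing via the relations at each step:
  (s⁶) · s⁶ = s⁵

Answer: s⁵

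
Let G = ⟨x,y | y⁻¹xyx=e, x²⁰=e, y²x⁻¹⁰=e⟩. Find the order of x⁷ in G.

Compute successive powers until reaching e:
  (x⁷)¹ = x⁷, (x⁷)² = x¹⁴, (x⁷)³ = x, (x⁷)⁴ = x⁸, (x⁷)⁵ = x¹⁵, (x⁷)⁶ = x², (x⁷)⁷ = x⁹, (x⁷)⁸ = x¹⁶, (x⁷)⁹ = x³, (x⁷)¹⁰ = x¹⁰, (x⁷)¹¹ = x¹⁷, (x⁷)¹² = x⁴, (x⁷)¹³ = x¹¹, (x⁷)¹⁴ = x¹⁸, (x⁷)¹⁵ = x⁵, (x⁷)¹⁶ = x¹², (x⁷)¹⁷ = x¹⁹, (x⁷)¹⁸ = x⁶, (x⁷)¹⁹ = x¹³, (x⁷)²⁰ = e.
The smallest positive k with (x⁷)ᵏ = e is 20.

Answer: 20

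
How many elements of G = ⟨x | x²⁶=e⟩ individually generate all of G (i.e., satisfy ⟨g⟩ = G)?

G is cyclic of order 26. An element generates G iff its order is 26, and a cyclic group of order 26 has exactly φ(26) = 12 such elements.

Answer: 12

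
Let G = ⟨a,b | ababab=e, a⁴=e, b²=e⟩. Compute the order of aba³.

Compute successive powers until reaching e:
  (aba³)¹ = aba³, (aba³)² = e.
The smallest positive k with (aba³)ᵏ = e is 2.

Answer: 2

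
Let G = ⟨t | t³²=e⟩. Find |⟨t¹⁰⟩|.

|⟨t¹⁰⟩| equals the order of t¹⁰. Compute successive powers until reaching e:
  (t¹⁰)¹ = t¹⁰, (t¹⁰)² = t²⁰, (t¹⁰)³ = t³⁰, (t¹⁰)⁴ = t⁸, (t¹⁰)⁵ = t¹⁸, (t¹⁰)⁶ = t²⁸, (t¹⁰)⁷ = t⁶, (t¹⁰)⁸ = t¹⁶, (t¹⁰)⁹ = t²⁶, (t¹⁰)¹⁰ = t⁴, (t¹⁰)¹¹ = t¹⁴, (t¹⁰)¹² = t²⁴, (t¹⁰)¹³ = t², (t¹⁰)¹⁴ = t¹², (t¹⁰)¹⁵ = t²², (t¹⁰)¹⁶ = e.
The smallest positive k with (t¹⁰)ᵏ = e is 16, so |⟨t¹⁰⟩| = 16.

Answer: 16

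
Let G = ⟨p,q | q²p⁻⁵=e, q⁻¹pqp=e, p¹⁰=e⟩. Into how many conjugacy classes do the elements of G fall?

The conjugacy classes (representative and size) are:
  [e] (size 1), [p] (size 2), [p⁸] (size 2), [p⁷] (size 2), [p⁴] (size 2), [p⁵] (size 1), [p⁴q] (size 5), [p²q⁻¹] (size 5).
Class equation: 1 + 2 + 2 + 2 + 2 + 1 + 5 + 5 = 20 = |G|. So G has 8 conjugacy classes.

Answer: 8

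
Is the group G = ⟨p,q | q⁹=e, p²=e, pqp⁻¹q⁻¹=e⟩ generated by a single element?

|G| = 18. The element pq has order 18 (its powers give 18 distinct elements), so ⟨pq⟩ = G and G is cyclic.

Answer: Yes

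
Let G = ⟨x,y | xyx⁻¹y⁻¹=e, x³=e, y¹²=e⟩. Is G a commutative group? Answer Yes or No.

Each pair of generators commutes: x·y = xy = y·x. Since the generators pairwise commute, every element of G commutes with every other, so G is abelian.

Answer: Yes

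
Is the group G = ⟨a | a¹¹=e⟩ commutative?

G has a single generator, so G is cyclic and hence abelian.

Answer: Yes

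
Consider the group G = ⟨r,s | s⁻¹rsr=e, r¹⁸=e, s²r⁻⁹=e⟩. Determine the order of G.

Enumerate words in the generators, reducing via the relations: the distinct elements are
  {e, r, s, rs, r², r³, r⁴, r⁵, r⁶, r⁷, r⁸, r⁹, r²s, r³s, r¹², r¹³, r¹¹, r¹⁰, r¹⁴, r¹⁵, r¹⁶, r¹⁷, r⁴s, r⁵s, r⁶s, r⁷s, r⁸s, s⁻¹, rs⁻¹, r²s⁻¹, r³s⁻¹, r⁴s⁻¹, r⁵s⁻¹, r⁶s⁻¹, r⁷s⁻¹, r⁸s⁻¹}.
No further products give new elements, so |G| = 36.

Answer: 36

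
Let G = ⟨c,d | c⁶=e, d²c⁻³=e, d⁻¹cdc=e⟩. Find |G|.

Enumerate words in the generators, reducing via the relations: the distinct elements are
  {c, d, e, cd, c², c³, c⁴, c⁵, c²d, d⁻¹, cd⁻¹, c²d⁻¹}.
No further products give new elements, so |G| = 12.

Answer: 12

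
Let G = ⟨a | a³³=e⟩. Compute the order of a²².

Compute successive powers until reaching e:
  (a²²)¹ = a²², (a²²)² = a¹¹, (a²²)³ = e.
The smallest positive k with (a²²)ᵏ = e is 3.

Answer: 3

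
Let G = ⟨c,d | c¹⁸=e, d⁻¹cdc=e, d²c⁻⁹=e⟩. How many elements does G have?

Enumerate words in the generators, reducing via the relations: the distinct elements are
  {c, d, e, cd, c², c³, c⁴, c⁵, c⁶, c⁷, c⁸, c⁹, c²d, c³d, c¹², c¹³, c¹¹, c¹⁰, c¹⁴, c¹⁵, c¹⁶, c¹⁷, c⁴d, c⁵d, c⁶d, c⁷d, c⁸d, d⁻¹, cd⁻¹, c²d⁻¹, c³d⁻¹, c⁴d⁻¹, c⁵d⁻¹, c⁶d⁻¹, c⁷d⁻¹, c⁸d⁻¹}.
No further products give new elements, so |G| = 36.

Answer: 36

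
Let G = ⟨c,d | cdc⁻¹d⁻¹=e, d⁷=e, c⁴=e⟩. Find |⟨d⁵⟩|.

|⟨d⁵⟩| equals the order of d⁵. Compute successive powers until reaching e:
  (d⁵)¹ = d⁵, (d⁵)² = d³, (d⁵)³ = d, (d⁵)⁴ = d⁶, (d⁵)⁵ = d⁴, (d⁵)⁶ = d², (d⁵)⁷ = e.
The smallest positive k with (d⁵)ᵏ = e is 7, so |⟨d⁵⟩| = 7.

Answer: 7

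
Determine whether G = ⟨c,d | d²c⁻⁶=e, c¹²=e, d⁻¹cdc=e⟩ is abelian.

c·d = cd but d·c = c⁵d⁻¹, so c·d ≠ d·c and G is not abelian.

Answer: No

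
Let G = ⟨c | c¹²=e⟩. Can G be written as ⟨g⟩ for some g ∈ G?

|G| = 12. The element c has order 12 (its powers give 12 distinct elements), so ⟨c⟩ = G and G is cyclic.

Answer: Yes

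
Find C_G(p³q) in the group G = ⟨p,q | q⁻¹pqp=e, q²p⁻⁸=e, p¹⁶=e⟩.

⟨p³q⟩ ⊆ C_G(p³q) since powers of p³q commute with p³q; so |C_G(p³q)| ≥ |⟨p³q⟩| = 4.
By orbit–stabilizer, |C_G(p³q)| = |G| / |conj. class of p³q| = 32 / 8 = 4.
The 4 elements commuting with p³q are {e, p⁸, p³q, p³q⁻¹}.

Answer: {e, p⁸, p³q, p³q⁻¹}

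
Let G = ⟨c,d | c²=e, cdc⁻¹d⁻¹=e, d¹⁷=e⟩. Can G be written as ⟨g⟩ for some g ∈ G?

|G| = 34. The element cd has order 34 (its powers give 34 distinct elements), so ⟨cd⟩ = G and G is cyclic.

Answer: Yes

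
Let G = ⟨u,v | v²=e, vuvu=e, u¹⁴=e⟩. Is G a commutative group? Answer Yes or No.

u·v = uv but v·u = u¹³v, so u·v ≠ v·u and G is not abelian.

Answer: No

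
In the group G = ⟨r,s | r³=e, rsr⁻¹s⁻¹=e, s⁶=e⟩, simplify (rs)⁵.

Compute successive powers of (rs), reducing at each step:
  (rs)²: (rs) · r = r²s;   (r²s) · s = r²s²
  (rs)³: (r²s²) · r = s²;   (s²) · s = s³
  (rs)⁴: (s³) · r = rs³;   (rs³) · s = rs⁴
  (rs)⁵: (rs⁴) · r = r²s⁴;   (r²s⁴) · s = r²s⁵

Answer: r²s⁵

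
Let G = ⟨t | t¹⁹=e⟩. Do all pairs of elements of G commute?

G has a single generator, so G is cyclic and hence abelian.

Answer: Yes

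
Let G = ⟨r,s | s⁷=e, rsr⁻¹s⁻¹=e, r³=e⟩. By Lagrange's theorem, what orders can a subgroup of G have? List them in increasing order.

|G| = 21 = 3 · 7. By Lagrange's theorem the order of any subgroup divides 21; the divisors of 21 are 1, 3, 7, 21.

Answer: 1, 3, 7, 21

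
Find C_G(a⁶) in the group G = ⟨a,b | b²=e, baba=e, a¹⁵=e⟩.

⟨a⁶⟩ ⊆ C_G(a⁶) since powers of a⁶ commute with a⁶; so |C_G(a⁶)| ≥ |⟨a⁶⟩| = 5.
By orbit–stabilizer, |C_G(a⁶)| = |G| / |conj. class of a⁶| = 30 / 2 = 15.
The 15 elements commuting with a⁶ are {e, a, a², a³, a⁴, a⁵, a⁶, a⁷, a⁸, a⁹, a¹⁰, a¹¹, a¹², a¹³, a¹⁴}.

Answer: {e, a, a², a³, a⁴, a⁵, a⁶, a⁷, a⁸, a⁹, a¹⁰, a¹¹, a¹², a¹³, a¹⁴}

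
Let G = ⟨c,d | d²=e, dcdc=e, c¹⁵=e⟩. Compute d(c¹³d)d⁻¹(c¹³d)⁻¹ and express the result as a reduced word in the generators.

[d, (c¹³d)] = d·(c¹³d)·d⁻¹·(c¹³d)⁻¹.
  d · (c¹³d) = c²
  (c²) · d = c²d
  (c²d) · (c¹³d) = c⁴

Answer: c⁴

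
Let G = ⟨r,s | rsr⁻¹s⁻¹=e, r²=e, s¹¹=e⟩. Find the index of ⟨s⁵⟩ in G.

First find ord(s⁵) by computing successive powers:
  (s⁵)¹ = s⁵, (s⁵)² = s¹⁰, (s⁵)³ = s⁴, (s⁵)⁴ = s⁹, (s⁵)⁵ = s³, (s⁵)⁶ = s⁸, (s⁵)⁷ = s², (s⁵)⁸ = s⁷, (s⁵)⁹ = s, (s⁵)¹⁰ = s⁶, (s⁵)¹¹ = e.
So |⟨s⁵⟩| = ord(s⁵) = 11. With |G| = 22, by Lagrange [G : ⟨s⁵⟩] = 22/11 = 2.

Answer: 2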